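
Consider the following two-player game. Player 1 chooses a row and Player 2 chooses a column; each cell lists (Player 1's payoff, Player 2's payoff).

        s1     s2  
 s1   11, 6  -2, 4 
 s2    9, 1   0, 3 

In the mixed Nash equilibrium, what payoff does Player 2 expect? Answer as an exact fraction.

Player 1 mixes with probability p on s1, chosen so Player 2 is indifferent: 6p + 1(1−p) = 4p + 3(1−p) gives p = 1/2.
Player 2's expected payoff is 6·1/2 + 1·1/2 = 7/2.

7/2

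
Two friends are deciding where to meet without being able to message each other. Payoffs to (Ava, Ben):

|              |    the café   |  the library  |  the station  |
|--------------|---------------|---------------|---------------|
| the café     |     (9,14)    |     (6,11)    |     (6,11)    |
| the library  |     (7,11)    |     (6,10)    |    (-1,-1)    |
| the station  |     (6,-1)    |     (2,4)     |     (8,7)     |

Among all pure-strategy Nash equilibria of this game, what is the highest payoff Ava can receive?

9

Both the café is a pure NE (Ava: 9 ≥ 7; Ben: 14 ≥ 11). Ava gets 9.
Both the station is a pure NE (Ava: 8 ≥ 6; Ben: 7 ≥ 4). Ava gets 8.
Every other cell has a profitable deviation for at least one player. Highest of {9, 8} is 9.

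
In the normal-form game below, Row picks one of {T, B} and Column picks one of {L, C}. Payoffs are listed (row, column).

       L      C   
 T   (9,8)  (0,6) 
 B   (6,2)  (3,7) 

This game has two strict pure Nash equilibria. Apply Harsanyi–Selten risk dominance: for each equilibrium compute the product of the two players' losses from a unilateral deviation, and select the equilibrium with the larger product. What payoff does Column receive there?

At (T, L): Row loses 9 − 6 = 3 by deviating; Column loses 8 − 6 = 2. Product = 3·2 = 6.
At (B, C): Row loses 3 − 0 = 3 by deviating; Column loses 7 − 2 = 5. Product = 3·5 = 15.
15 > 6, so (B, C) is risk-dominant. Column's payoff there is 7.

7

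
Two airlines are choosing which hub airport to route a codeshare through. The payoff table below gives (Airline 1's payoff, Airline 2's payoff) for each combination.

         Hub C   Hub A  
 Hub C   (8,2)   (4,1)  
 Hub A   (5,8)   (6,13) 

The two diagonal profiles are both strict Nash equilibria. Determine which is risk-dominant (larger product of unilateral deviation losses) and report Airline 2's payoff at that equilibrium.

At both Hub C: Airline 1 loses 8 − 5 = 3 by deviating; Airline 2 loses 2 − 1 = 1. Product = 3·1 = 3.
At both Hub A: Airline 1 loses 6 − 4 = 2 by deviating; Airline 2 loses 13 − 8 = 5. Product = 2·5 = 10.
10 > 3, so both Hub A is risk-dominant. Airline 2's payoff there is 13.

13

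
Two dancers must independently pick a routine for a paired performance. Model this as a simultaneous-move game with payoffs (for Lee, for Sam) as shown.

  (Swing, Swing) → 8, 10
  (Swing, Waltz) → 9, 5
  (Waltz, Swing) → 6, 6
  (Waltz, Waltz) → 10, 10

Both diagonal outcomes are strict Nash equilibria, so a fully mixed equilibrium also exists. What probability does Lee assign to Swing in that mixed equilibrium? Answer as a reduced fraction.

4/9

Lee's mix p on Swing must make Sam indifferent between Swing and Waltz.
Sam's payoff from Swing: 10p + 6(1−p). From Waltz: 5p + 10(1−p).
Set equal: 5p = 4(1−p) → p = 4/9.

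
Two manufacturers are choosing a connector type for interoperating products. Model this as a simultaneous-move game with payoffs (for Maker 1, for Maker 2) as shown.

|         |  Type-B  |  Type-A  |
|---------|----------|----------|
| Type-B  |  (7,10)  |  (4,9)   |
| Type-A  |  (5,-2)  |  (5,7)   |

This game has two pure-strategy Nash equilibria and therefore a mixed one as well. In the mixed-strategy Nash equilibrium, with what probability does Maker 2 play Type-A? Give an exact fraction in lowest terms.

Maker 2's mix q on Type-B must make Maker 1 indifferent between Type-B and Type-A.
Maker 1's payoff from Type-B: 7q + 4(1−q). From Type-A: 5q + 5(1−q).
Set equal: 2q = 1(1−q) → q = 1/3.
Probability on Type-A is 1 − 1/3 = 2/3.

2/3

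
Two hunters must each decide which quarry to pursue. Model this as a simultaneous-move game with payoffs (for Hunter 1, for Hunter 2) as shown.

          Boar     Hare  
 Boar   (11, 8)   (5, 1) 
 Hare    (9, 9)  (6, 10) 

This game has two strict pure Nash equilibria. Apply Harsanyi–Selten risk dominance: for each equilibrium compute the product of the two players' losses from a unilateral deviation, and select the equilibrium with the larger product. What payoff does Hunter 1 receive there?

11

At both Boar: Hunter 1 loses 11 − 9 = 2 by deviating; Hunter 2 loses 8 − 1 = 7. Product = 2·7 = 14.
At both Hare: Hunter 1 loses 6 − 5 = 1 by deviating; Hunter 2 loses 10 − 9 = 1. Product = 1·1 = 1.
14 > 1, so both Boar is risk-dominant. Hunter 1's payoff there is 11.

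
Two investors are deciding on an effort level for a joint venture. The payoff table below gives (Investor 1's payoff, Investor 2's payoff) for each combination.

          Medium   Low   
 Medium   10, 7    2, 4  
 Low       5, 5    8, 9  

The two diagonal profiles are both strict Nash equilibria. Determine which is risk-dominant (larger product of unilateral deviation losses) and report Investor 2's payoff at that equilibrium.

9

At both Medium: Investor 1 loses 10 − 5 = 5 by deviating; Investor 2 loses 7 − 4 = 3. Product = 5·3 = 15.
At both Low: Investor 1 loses 8 − 2 = 6 by deviating; Investor 2 loses 9 − 5 = 4. Product = 6·4 = 24.
24 > 15, so both Low is risk-dominant. Investor 2's payoff there is 9.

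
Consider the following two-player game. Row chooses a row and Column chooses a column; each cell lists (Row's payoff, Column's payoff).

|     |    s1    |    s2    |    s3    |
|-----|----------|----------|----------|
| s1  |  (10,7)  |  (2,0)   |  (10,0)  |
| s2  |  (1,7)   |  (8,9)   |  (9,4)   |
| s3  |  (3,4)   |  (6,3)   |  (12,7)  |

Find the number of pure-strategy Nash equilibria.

Both s1: Row gets 10 (best alternative 3); Column gets 7 (best alternative 0). Neither deviates — NE.
Both s2: Row gets 8 (best alternative 6); Column gets 9 (best alternative 7). Neither deviates — NE.
Both s3: Row gets 12 (best alternative 10); Column gets 7 (best alternative 4). Neither deviates — NE.
(s3, s2) is not a NE: Row would switch to s2 (8 > 6).
No other cell survives both best-response checks, so there are 3 pure NE.

3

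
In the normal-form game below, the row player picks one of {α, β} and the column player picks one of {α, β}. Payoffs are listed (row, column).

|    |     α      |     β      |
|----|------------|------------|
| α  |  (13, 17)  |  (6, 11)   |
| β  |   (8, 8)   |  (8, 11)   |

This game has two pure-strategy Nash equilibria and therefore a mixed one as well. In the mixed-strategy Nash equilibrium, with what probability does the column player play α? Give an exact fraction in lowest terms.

2/7

The column player's mix q on α must make the row player indifferent between α and β.
The row player's payoff from α: 13q + 6(1−q). From β: 8q + 8(1−q).
Set equal: 5q = 2(1−q) → q = 2/7.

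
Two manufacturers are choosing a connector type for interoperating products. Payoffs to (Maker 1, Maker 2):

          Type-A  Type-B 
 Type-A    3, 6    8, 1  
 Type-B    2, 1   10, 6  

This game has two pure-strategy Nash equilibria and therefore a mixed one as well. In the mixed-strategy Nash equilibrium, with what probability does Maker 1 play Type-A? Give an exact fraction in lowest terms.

1/2

Maker 1's mix p on Type-A must make Maker 2 indifferent between Type-A and Type-B.
Maker 2's payoff from Type-A: 6p + 1(1−p). From Type-B: 1p + 6(1−p).
Set equal: 5p = 5(1−p) → p = 5/10 = 1/2.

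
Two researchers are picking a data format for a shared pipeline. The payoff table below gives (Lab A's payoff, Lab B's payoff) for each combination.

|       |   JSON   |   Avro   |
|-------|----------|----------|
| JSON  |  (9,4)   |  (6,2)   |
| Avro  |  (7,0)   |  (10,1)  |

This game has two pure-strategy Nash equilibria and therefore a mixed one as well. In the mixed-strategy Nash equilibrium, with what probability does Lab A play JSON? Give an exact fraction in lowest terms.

Lab A's mix p on JSON must make Lab B indifferent between JSON and Avro.
Lab B's payoff from JSON: 4p + 0(1−p). From Avro: 2p + 1(1−p).
Set equal: 2p = 1(1−p) → p = 1/3.

1/3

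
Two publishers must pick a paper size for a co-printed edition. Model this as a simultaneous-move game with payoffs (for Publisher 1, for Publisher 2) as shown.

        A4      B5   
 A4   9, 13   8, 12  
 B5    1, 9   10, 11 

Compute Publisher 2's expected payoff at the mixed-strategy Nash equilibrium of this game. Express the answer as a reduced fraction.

Publisher 1 mixes with probability p on A4, chosen so Publisher 2 is indifferent: 13p + 9(1−p) = 12p + 11(1−p) gives p = 2/3.
Publisher 2's expected payoff is 13·2/3 + 9·1/3 = 35/3.

35/3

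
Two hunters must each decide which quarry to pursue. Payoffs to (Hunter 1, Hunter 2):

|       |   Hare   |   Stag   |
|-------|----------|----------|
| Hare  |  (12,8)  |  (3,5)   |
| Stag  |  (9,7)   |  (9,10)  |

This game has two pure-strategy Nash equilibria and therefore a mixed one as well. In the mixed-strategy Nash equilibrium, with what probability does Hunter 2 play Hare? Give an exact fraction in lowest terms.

Hunter 2's mix q on Hare must make Hunter 1 indifferent between Hare and Stag.
Hunter 1's payoff from Hare: 12q + 3(1−q). From Stag: 9q + 9(1−q).
Set equal: 3q = 6(1−q) → q = 6/9 = 2/3.

2/3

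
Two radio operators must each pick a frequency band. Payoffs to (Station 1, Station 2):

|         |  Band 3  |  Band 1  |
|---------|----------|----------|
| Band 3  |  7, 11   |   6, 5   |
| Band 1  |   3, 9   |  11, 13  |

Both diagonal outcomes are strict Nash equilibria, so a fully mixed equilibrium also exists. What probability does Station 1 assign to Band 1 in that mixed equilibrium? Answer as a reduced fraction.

Station 1's mix p on Band 3 must make Station 2 indifferent between Band 3 and Band 1.
Station 2's payoff from Band 3: 11p + 9(1−p). From Band 1: 5p + 13(1−p).
Set equal: 6p = 4(1−p) → p = 4/10 = 2/5.
Probability on Band 1 is 1 − 2/5 = 3/5.

3/5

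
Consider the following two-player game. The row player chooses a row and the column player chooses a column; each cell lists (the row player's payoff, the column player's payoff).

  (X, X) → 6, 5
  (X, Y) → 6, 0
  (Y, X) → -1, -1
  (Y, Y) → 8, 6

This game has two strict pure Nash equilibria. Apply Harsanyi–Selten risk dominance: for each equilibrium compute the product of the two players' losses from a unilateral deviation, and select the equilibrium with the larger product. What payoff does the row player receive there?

6

At both X: the row player loses 6 − (-1) = 7 by deviating; the column player loses 5 − 0 = 5. Product = 7·5 = 35.
At both Y: the row player loses 8 − 6 = 2 by deviating; the column player loses 6 − (-1) = 7. Product = 2·7 = 14.
35 > 14, so both X is risk-dominant. The row player's payoff there is 6.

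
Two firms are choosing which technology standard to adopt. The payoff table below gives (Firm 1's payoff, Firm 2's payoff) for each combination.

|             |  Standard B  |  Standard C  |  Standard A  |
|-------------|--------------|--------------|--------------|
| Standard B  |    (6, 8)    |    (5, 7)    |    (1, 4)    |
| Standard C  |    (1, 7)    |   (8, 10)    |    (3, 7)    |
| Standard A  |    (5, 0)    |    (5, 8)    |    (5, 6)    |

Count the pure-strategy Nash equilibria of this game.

2

Both Standard B: Firm 1 gets 6 (best alternative 5); Firm 2 gets 8 (best alternative 7). Neither deviates — NE.
Both Standard C: Firm 1 gets 8 (best alternative 5); Firm 2 gets 10 (best alternative 7). Neither deviates — NE.
Both Standard A is not a NE: Firm 2 would switch to Standard C (8 > 6).
No other cell survives both best-response checks, so there are 2 pure NE.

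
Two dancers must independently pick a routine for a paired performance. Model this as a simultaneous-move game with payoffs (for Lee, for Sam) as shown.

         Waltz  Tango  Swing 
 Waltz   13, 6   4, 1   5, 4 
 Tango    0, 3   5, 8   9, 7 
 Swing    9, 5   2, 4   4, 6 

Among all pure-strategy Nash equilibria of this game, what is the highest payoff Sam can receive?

Both Waltz is a pure NE (Lee: 13 ≥ 9; Sam: 6 ≥ 4). Sam gets 6.
Both Tango is a pure NE (Lee: 5 ≥ 4; Sam: 8 ≥ 7). Sam gets 8.
Every other cell has a profitable deviation for at least one player. Highest of {6, 8} is 8.

8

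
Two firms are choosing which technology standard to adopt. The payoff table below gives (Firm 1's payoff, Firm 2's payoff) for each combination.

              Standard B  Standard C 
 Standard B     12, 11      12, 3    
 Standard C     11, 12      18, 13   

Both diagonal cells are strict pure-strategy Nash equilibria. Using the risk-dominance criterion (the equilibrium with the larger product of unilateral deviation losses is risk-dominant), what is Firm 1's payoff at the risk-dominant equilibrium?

12

At both Standard B: Firm 1 loses 12 − 11 = 1 by deviating; Firm 2 loses 11 − 3 = 8. Product = 1·8 = 8.
At both Standard C: Firm 1 loses 18 − 12 = 6 by deviating; Firm 2 loses 13 − 12 = 1. Product = 6·1 = 6.
8 > 6, so both Standard B is risk-dominant. Firm 1's payoff there is 12.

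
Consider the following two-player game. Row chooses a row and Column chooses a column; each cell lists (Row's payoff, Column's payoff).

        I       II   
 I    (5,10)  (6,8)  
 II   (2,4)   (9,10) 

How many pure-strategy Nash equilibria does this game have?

Both I: Row gets 5 (best alternative 2); Column gets 10 (best alternative 8). Neither deviates — NE.
Both II: Row gets 9 (best alternative 6); Column gets 10 (best alternative 4). Neither deviates — NE.
(II, I) is not a NE: Row would switch to I (5 > 2).
No other cell survives both best-response checks, so there are 2 pure NE.

2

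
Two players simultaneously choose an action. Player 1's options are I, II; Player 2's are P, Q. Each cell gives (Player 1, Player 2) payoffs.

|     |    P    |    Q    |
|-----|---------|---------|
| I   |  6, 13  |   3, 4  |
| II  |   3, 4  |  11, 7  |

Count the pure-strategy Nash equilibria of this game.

2

(I, P): Player 1 gets 6 (best alternative 3); Player 2 gets 13 (best alternative 4). Neither deviates — NE.
(II, Q): Player 1 gets 11 (best alternative 3); Player 2 gets 7 (best alternative 4). Neither deviates — NE.
(II, P) is not a NE: Player 1 would switch to I (6 > 3).
No other cell survives both best-response checks, so there are 2 pure NE.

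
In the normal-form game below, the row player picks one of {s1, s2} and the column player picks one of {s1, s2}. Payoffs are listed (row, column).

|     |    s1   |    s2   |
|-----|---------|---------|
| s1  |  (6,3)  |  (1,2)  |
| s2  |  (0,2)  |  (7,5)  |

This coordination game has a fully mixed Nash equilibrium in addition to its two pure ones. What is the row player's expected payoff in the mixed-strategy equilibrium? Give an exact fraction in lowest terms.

The column player mixes with probability q on s1, chosen so the row player is indifferent: 6q + 1(1−q) = 0q + 7(1−q) gives q = 1/2.
The row player's expected payoff (from either row, since indifferent) is 6·1/2 + 1·1/2 = 7/2.

7/2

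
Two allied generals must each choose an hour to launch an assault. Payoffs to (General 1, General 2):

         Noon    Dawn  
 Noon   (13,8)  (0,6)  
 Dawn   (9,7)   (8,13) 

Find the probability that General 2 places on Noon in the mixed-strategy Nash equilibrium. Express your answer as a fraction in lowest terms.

2/3

General 2's mix q on Noon must make General 1 indifferent between Noon and Dawn.
General 1's payoff from Noon: 13q + 0(1−q). From Dawn: 9q + 8(1−q).
Set equal: 4q = 8(1−q) → q = 8/12 = 2/3.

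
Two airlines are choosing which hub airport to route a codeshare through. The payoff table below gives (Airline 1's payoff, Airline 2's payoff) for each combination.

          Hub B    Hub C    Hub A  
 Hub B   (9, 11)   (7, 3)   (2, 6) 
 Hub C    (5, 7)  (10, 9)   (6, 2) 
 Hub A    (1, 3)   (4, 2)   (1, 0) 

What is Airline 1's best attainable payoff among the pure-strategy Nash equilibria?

Both Hub B is a pure NE (Airline 1: 9 ≥ 5; Airline 2: 11 ≥ 6). Airline 1 gets 9.
Both Hub C is a pure NE (Airline 1: 10 ≥ 7; Airline 2: 9 ≥ 7). Airline 1 gets 10.
Every other cell has a profitable deviation for at least one player. Highest of {9, 10} is 10.

10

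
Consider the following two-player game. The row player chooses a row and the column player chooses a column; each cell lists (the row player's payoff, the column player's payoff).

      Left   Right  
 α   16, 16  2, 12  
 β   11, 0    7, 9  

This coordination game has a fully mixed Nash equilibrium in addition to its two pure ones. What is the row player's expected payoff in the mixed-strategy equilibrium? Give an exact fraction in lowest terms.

The column player mixes with probability q on Left, chosen so the row player is indifferent: 16q + 2(1−q) = 11q + 7(1−q) gives q = 1/2.
The row player's expected payoff (from either row, since indifferent) is 16·1/2 + 2·1/2 = 9.

9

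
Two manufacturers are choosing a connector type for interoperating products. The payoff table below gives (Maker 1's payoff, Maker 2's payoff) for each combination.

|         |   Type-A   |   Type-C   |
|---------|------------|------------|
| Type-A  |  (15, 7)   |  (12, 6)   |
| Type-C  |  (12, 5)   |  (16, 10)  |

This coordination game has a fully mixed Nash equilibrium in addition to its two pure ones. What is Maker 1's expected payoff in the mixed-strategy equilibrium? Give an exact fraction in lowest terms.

Maker 2 mixes with probability q on Type-A, chosen so Maker 1 is indifferent: 15q + 12(1−q) = 12q + 16(1−q) gives q = 4/7.
Maker 1's expected payoff (from either row, since indifferent) is 15·4/7 + 12·3/7 = 96/7.

96/7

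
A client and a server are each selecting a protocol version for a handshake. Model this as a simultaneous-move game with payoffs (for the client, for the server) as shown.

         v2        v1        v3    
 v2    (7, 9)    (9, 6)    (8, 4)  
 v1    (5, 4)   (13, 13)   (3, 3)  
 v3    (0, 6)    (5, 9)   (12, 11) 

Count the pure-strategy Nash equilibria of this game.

Both v2: the client gets 7 (best alternative 5); the server gets 9 (best alternative 6). Neither deviates — NE.
Both v1: the client gets 13 (best alternative 9); the server gets 13 (best alternative 4). Neither deviates — NE.
Both v3: the client gets 12 (best alternative 8); the server gets 11 (best alternative 9). Neither deviates — NE.
(v2, v1) is not a NE: the client would switch to v1 (13 > 9).
No other cell survives both best-response checks, so there are 3 pure NE.

3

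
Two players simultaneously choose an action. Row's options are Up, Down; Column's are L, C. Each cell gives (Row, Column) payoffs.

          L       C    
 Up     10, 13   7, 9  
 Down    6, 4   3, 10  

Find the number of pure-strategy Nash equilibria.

1

(Up, L): Row gets 10 (best alternative 6); Column gets 13 (best alternative 9). Neither deviates — NE.
(Down, C) is not a NE: Row would switch to Up (7 > 3).
No other cell survives both best-response checks, so there is 1 pure NE.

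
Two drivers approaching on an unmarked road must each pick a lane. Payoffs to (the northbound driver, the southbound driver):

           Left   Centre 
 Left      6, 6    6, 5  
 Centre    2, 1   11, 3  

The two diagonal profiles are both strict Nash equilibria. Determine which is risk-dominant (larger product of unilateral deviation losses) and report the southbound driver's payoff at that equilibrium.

3

At both Left: the northbound driver loses 6 − 2 = 4 by deviating; the southbound driver loses 6 − 5 = 1. Product = 4·1 = 4.
At both Centre: the northbound driver loses 11 − 6 = 5 by deviating; the southbound driver loses 3 − 1 = 2. Product = 5·2 = 10.
10 > 4, so both Centre is risk-dominant. The southbound driver's payoff there is 3.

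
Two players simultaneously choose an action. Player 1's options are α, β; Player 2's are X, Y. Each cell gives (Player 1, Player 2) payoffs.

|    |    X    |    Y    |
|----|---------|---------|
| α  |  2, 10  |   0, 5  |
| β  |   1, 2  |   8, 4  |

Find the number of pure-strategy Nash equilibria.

(α, X): Player 1 gets 2 (best alternative 1); Player 2 gets 10 (best alternative 5). Neither deviates — NE.
(β, Y): Player 1 gets 8 (best alternative 0); Player 2 gets 4 (best alternative 2). Neither deviates — NE.
(α, Y) is not a NE: Player 1 would switch to β (8 > 0).
No other cell survives both best-response checks, so there are 2 pure NE.

2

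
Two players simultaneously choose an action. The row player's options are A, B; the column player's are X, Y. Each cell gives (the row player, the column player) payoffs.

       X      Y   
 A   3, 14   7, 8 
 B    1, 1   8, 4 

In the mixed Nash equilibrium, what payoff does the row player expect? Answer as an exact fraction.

The column player mixes with probability q on X, chosen so the row player is indifferent: 3q + 7(1−q) = 1q + 8(1−q) gives q = 1/3.
The row player's expected payoff (from either row, since indifferent) is 3·1/3 + 7·2/3 = 17/3.

17/3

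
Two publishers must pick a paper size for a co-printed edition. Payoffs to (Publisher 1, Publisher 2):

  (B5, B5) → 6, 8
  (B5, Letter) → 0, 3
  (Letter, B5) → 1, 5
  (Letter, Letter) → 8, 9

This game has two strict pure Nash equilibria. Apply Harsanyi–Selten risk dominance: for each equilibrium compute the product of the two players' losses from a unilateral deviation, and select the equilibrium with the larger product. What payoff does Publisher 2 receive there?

At both B5: Publisher 1 loses 6 − 1 = 5 by deviating; Publisher 2 loses 8 − 3 = 5. Product = 5·5 = 25.
At both Letter: Publisher 1 loses 8 − 0 = 8 by deviating; Publisher 2 loses 9 − 5 = 4. Product = 8·4 = 32.
32 > 25, so both Letter is risk-dominant. Publisher 2's payoff there is 9.

9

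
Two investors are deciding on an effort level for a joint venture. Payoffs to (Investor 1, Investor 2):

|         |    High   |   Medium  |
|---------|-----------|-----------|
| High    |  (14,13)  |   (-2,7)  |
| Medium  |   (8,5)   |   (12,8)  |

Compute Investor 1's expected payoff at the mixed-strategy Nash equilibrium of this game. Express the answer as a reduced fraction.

Investor 2 mixes with probability q on High, chosen so Investor 1 is indifferent: 14q + (-2)(1−q) = 8q + 12(1−q) gives q = 7/10.
Investor 1's expected payoff (from either row, since indifferent) is 14·7/10 + (-2)·3/10 = 46/5.

46/5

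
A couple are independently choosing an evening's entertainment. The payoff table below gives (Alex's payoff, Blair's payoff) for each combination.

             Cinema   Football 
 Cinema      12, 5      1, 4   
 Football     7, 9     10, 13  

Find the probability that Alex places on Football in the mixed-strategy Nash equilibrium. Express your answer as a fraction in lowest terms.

1/5

Alex's mix p on Cinema must make Blair indifferent between Cinema and Football.
Blair's payoff from Cinema: 5p + 9(1−p). From Football: 4p + 13(1−p).
Set equal: 1p = 4(1−p) → p = 4/5.
Probability on Football is 1 − 4/5 = 1/5.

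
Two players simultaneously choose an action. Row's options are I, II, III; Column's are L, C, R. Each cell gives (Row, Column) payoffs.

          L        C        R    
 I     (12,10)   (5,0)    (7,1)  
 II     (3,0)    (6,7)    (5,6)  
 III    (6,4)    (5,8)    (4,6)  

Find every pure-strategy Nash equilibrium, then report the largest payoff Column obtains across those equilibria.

(I, L) is a pure NE (Row: 12 ≥ 6; Column: 10 ≥ 1). Column gets 10.
(II, C) is a pure NE (Row: 6 ≥ 5; Column: 7 ≥ 6). Column gets 7.
Every other cell has a profitable deviation for at least one player. Highest of {10, 7} is 10.

10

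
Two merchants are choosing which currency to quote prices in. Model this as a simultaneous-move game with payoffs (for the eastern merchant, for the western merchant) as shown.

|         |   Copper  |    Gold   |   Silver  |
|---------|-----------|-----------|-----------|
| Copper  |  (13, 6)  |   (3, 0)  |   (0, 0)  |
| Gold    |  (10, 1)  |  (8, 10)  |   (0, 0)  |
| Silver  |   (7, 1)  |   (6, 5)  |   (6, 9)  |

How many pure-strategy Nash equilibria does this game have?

Both Copper: the eastern merchant gets 13 (best alternative 10); the western merchant gets 6 (best alternative 0). Neither deviates — NE.
Both Gold: the eastern merchant gets 8 (best alternative 6); the western merchant gets 10 (best alternative 1). Neither deviates — NE.
Both Silver: the eastern merchant gets 6 (best alternative 0); the western merchant gets 9 (best alternative 5). Neither deviates — NE.
(Silver, Copper) is not a NE: the eastern merchant would switch to Copper (13 > 7).
No other cell survives both best-response checks, so there are 3 pure NE.

3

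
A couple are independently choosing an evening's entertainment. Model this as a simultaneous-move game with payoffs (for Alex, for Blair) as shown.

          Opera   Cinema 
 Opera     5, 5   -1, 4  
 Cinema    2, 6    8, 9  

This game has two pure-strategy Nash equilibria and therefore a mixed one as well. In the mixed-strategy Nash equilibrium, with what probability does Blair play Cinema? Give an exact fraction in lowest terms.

Blair's mix q on Opera must make Alex indifferent between Opera and Cinema.
Alex's payoff from Opera: 5q + (-1)(1−q). From Cinema: 2q + 8(1−q).
Set equal: 3q = 9(1−q) → q = 9/12 = 3/4.
Probability on Cinema is 1 − 3/4 = 1/4.

1/4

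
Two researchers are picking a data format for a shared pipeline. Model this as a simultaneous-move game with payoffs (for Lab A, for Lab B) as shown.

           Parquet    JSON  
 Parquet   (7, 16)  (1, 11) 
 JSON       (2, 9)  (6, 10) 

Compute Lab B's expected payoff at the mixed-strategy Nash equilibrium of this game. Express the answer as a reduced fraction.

61/6

Lab A mixes with probability p on Parquet, chosen so Lab B is indifferent: 16p + 9(1−p) = 11p + 10(1−p) gives p = 1/6.
Lab B's expected payoff is 16·1/6 + 9·5/6 = 61/6.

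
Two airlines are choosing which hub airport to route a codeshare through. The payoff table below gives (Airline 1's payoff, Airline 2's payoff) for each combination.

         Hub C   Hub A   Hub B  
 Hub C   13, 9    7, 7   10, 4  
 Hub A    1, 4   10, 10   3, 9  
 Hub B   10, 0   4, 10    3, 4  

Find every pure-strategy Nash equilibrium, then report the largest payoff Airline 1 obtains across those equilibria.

Both Hub C is a pure NE (Airline 1: 13 ≥ 10; Airline 2: 9 ≥ 7). Airline 1 gets 13.
Both Hub A is a pure NE (Airline 1: 10 ≥ 7; Airline 2: 10 ≥ 9). Airline 1 gets 10.
Every other cell has a profitable deviation for at least one player. Highest of {13, 10} is 13.

13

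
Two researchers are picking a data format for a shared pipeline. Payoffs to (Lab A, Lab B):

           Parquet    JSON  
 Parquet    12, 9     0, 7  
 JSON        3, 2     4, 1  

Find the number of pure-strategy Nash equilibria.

Both Parquet: Lab A gets 12 (best alternative 3); Lab B gets 9 (best alternative 7). Neither deviates — NE.
Both JSON is not a NE: Lab B would switch to Parquet (2 > 1).
No other cell survives both best-response checks, so there is 1 pure NE.

1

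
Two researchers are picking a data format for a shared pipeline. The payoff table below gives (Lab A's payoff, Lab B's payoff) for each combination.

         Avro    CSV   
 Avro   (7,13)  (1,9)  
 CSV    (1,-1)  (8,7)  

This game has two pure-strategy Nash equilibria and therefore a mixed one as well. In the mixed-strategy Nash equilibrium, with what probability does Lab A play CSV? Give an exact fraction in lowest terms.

Lab A's mix p on Avro must make Lab B indifferent between Avro and CSV.
Lab B's payoff from Avro: 13p + (-1)(1−p). From CSV: 9p + 7(1−p).
Set equal: 4p = 8(1−p) → p = 8/12 = 2/3.
Probability on CSV is 1 − 2/3 = 1/3.

1/3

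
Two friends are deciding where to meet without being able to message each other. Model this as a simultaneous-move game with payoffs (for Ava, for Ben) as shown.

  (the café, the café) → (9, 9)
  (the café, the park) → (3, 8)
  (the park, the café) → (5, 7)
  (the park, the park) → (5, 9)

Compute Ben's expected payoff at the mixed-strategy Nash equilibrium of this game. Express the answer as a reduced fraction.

25/3

Ava mixes with probability p on the café, chosen so Ben is indifferent: 9p + 7(1−p) = 8p + 9(1−p) gives p = 2/3.
Ben's expected payoff is 9·2/3 + 7·1/3 = 25/3.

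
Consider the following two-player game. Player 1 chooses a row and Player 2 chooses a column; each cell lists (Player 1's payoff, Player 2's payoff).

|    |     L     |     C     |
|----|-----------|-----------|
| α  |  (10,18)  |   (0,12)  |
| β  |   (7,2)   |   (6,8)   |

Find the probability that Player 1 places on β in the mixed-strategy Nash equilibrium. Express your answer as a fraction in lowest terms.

1/2

Player 1's mix p on α must make Player 2 indifferent between L and C.
Player 2's payoff from L: 18p + 2(1−p). From C: 12p + 8(1−p).
Set equal: 6p = 6(1−p) → p = 6/12 = 1/2.
Probability on β is 1 − 1/2 = 1/2.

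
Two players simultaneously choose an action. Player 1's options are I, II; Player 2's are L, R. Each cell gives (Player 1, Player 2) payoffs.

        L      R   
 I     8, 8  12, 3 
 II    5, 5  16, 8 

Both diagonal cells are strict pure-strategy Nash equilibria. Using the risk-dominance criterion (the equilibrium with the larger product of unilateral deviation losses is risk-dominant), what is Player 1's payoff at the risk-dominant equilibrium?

8

At (I, L): Player 1 loses 8 − 5 = 3 by deviating; Player 2 loses 8 − 3 = 5. Product = 3·5 = 15.
At (II, R): Player 1 loses 16 − 12 = 4 by deviating; Player 2 loses 8 − 5 = 3. Product = 4·3 = 12.
15 > 12, so (I, L) is risk-dominant. Player 1's payoff there is 8.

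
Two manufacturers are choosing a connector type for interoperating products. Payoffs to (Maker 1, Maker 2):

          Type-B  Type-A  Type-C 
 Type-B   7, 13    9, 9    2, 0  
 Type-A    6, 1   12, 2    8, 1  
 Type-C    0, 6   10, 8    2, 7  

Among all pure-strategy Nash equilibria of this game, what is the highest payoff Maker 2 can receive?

Both Type-B is a pure NE (Maker 1: 7 ≥ 6; Maker 2: 13 ≥ 9). Maker 2 gets 13.
Both Type-A is a pure NE (Maker 1: 12 ≥ 10; Maker 2: 2 ≥ 1). Maker 2 gets 2.
Every other cell has a profitable deviation for at least one player. Highest of {13, 2} is 13.

13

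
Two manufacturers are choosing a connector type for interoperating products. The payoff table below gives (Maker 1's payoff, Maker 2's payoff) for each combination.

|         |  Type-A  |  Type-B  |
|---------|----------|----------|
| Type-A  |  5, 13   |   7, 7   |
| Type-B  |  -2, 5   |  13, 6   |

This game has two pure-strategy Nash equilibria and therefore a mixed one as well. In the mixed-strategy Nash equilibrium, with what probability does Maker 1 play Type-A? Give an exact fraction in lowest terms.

1/7

Maker 1's mix p on Type-A must make Maker 2 indifferent between Type-A and Type-B.
Maker 2's payoff from Type-A: 13p + 5(1−p). From Type-B: 7p + 6(1−p).
Set equal: 6p = 1(1−p) → p = 1/7.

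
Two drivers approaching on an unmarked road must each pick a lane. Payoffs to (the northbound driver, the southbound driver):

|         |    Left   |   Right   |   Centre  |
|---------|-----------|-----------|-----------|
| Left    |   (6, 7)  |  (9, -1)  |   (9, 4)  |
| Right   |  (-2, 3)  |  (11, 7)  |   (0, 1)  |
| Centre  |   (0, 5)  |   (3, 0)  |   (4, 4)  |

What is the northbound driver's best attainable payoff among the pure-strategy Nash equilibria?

11

Both Left is a pure NE (the northbound driver: 6 ≥ 0; the southbound driver: 7 ≥ 4). The northbound driver gets 6.
Both Right is a pure NE (the northbound driver: 11 ≥ 9; the southbound driver: 7 ≥ 3). The northbound driver gets 11.
Every other cell has a profitable deviation for at least one player. Highest of {6, 11} is 11.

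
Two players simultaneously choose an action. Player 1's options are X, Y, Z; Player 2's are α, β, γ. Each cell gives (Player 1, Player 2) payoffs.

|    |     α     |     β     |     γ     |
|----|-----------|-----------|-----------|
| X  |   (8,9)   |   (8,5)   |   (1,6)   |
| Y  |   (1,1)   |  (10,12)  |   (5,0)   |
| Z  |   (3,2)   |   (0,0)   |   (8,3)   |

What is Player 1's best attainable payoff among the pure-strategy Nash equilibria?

(X, α) is a pure NE (Player 1: 8 ≥ 3; Player 2: 9 ≥ 6). Player 1 gets 8.
(Y, β) is a pure NE (Player 1: 10 ≥ 8; Player 2: 12 ≥ 1). Player 1 gets 10.
(Z, γ) is a pure NE (Player 1: 8 ≥ 5; Player 2: 3 ≥ 2). Player 1 gets 8.
Every other cell has a profitable deviation for at least one player. Highest of {8, 10, 8} is 10.

10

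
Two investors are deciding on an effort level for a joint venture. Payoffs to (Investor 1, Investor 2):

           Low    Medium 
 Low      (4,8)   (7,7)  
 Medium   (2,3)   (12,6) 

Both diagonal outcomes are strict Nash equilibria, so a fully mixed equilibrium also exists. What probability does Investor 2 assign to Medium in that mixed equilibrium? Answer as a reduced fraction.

2/7

Investor 2's mix q on Low must make Investor 1 indifferent between Low and Medium.
Investor 1's payoff from Low: 4q + 7(1−q). From Medium: 2q + 12(1−q).
Set equal: 2q = 5(1−q) → q = 5/7.
Probability on Medium is 1 − 5/7 = 2/7.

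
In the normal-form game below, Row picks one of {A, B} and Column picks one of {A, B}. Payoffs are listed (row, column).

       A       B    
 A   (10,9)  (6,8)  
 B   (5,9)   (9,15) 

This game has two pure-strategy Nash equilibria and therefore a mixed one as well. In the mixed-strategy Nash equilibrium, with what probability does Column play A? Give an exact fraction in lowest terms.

Column's mix q on A must make Row indifferent between A and B.
Row's payoff from A: 10q + 6(1−q). From B: 5q + 9(1−q).
Set equal: 5q = 3(1−q) → q = 3/8.

3/8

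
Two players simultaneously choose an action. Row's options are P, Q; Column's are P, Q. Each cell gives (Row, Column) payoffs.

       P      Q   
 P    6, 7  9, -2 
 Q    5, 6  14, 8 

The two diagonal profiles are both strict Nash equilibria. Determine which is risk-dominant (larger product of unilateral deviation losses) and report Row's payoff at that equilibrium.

At both P: Row loses 6 − 5 = 1 by deviating; Column loses 7 − (-2) = 9. Product = 1·9 = 9.
At both Q: Row loses 14 − 9 = 5 by deviating; Column loses 8 − 6 = 2. Product = 5·2 = 10.
10 > 9, so both Q is risk-dominant. Row's payoff there is 14.

14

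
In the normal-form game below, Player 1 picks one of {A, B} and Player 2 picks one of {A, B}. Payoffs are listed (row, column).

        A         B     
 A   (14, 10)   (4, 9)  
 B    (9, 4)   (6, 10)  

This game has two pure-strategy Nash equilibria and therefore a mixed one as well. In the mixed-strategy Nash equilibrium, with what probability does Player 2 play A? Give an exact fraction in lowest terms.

2/7

Player 2's mix q on A must make Player 1 indifferent between A and B.
Player 1's payoff from A: 14q + 4(1−q). From B: 9q + 6(1−q).
Set equal: 5q = 2(1−q) → q = 2/7.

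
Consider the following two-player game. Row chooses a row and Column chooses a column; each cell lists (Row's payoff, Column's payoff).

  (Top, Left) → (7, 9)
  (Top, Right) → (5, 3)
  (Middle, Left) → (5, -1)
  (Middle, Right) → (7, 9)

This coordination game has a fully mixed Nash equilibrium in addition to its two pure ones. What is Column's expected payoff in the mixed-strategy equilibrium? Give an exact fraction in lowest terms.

Row mixes with probability p on Top, chosen so Column is indifferent: 9p + (-1)(1−p) = 3p + 9(1−p) gives p = 5/8.
Column's expected payoff is 9·5/8 + (-1)·3/8 = 21/4.

21/4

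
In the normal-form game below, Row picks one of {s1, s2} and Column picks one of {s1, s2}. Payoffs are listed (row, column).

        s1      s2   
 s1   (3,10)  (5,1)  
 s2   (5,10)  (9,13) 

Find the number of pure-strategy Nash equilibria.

1

Both s2: Row gets 9 (best alternative 5); Column gets 13 (best alternative 10). Neither deviates — NE.
Both s1 is not a NE: Row would switch to s2 (5 > 3).
No other cell survives both best-response checks, so there is 1 pure NE.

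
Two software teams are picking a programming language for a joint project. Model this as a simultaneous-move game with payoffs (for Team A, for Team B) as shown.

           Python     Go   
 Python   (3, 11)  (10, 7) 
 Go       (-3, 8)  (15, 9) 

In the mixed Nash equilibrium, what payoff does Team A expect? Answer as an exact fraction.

Team B mixes with probability q on Python, chosen so Team A is indifferent: 3q + 10(1−q) = (-3)q + 15(1−q) gives q = 5/11.
Team A's expected payoff (from either row, since indifferent) is 3·5/11 + 10·6/11 = 75/11.

75/11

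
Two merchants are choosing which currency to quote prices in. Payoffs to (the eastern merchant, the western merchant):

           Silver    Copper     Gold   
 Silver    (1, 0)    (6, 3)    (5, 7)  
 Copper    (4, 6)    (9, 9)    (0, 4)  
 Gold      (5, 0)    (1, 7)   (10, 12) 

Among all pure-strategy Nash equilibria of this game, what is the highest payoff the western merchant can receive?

Both Copper is a pure NE (the eastern merchant: 9 ≥ 6; the western merchant: 9 ≥ 6). The western merchant gets 9.
Both Gold is a pure NE (the eastern merchant: 10 ≥ 5; the western merchant: 12 ≥ 7). The western merchant gets 12.
Every other cell has a profitable deviation for at least one player. Highest of {9, 12} is 12.

12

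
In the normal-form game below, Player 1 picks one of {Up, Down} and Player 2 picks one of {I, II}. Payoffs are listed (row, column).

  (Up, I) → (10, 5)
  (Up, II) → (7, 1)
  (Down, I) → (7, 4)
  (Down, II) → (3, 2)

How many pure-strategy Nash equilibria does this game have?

(Up, I): Player 1 gets 10 (best alternative 7); Player 2 gets 5 (best alternative 1). Neither deviates — NE.
(Down, II) is not a NE: Player 1 would switch to Up (7 > 3).
No other cell survives both best-response checks, so there is 1 pure NE.

1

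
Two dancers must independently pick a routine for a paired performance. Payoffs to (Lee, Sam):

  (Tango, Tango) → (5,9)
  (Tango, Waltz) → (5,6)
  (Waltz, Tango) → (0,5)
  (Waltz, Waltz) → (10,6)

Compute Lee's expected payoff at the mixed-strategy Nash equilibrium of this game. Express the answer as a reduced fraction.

5

Sam mixes with probability q on Tango, chosen so Lee is indifferent: 5q + 5(1−q) = 0q + 10(1−q) gives q = 1/2.
Lee's expected payoff (from either row, since indifferent) is 5·1/2 + 5·1/2 = 5.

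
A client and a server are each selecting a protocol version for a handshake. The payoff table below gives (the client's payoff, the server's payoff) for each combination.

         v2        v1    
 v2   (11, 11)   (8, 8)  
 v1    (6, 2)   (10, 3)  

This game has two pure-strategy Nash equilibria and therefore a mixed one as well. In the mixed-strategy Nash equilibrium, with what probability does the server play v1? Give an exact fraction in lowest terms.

5/7

The server's mix q on v2 must make the client indifferent between v2 and v1.
The client's payoff from v2: 11q + 8(1−q). From v1: 6q + 10(1−q).
Set equal: 5q = 2(1−q) → q = 2/7.
Probability on v1 is 1 − 2/7 = 5/7.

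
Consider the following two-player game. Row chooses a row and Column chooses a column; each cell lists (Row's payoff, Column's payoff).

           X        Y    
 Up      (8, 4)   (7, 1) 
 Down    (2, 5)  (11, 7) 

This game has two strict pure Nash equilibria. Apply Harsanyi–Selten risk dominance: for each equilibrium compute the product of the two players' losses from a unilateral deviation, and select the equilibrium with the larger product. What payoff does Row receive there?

8

At (Up, X): Row loses 8 − 2 = 6 by deviating; Column loses 4 − 1 = 3. Product = 6·3 = 18.
At (Down, Y): Row loses 11 − 7 = 4 by deviating; Column loses 7 − 5 = 2. Product = 4·2 = 8.
18 > 8, so (Up, X) is risk-dominant. Row's payoff there is 8.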